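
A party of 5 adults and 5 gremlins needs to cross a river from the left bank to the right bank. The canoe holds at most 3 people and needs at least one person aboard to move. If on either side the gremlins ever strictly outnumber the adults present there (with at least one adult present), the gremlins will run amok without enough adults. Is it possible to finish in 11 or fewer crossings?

Yes — this plan uses 11 crossings (≤ 11):
1. 2 gremlins → the right bank.  (the left bank: 5A 3G; the right bank: 0A 2G)
2. 1 gremlin ← the left bank.  (the left bank: 5A 4G; the right bank: 0A 1G)
3. 3 gremlins → the right bank.  (the left bank: 5A 1G; the right bank: 0A 4G)
4. 1 gremlin ← the left bank.  (the left bank: 5A 2G; the right bank: 0A 3G)
5. 3 adults → the right bank.  (the left bank: 2A 2G; the right bank: 3A 3G)
6. 1 adult and 1 gremlin ← the left bank.  (the left bank: 3A 3G; the right bank: 2A 2G)
7. 3 adults → the right bank.  (the left bank: 0A 3G; the right bank: 5A 2G)
8. 1 gremlin ← the left bank.  (the left bank: 0A 4G; the right bank: 5A 1G)
9. 2 gremlins → the right bank.  (the left bank: 0A 2G; the right bank: 5A 3G)
10. 1 gremlin ← the left bank.  (the left bank: 0A 3G; the right bank: 5A 2G)
11. 3 gremlins → the right bank.  (the left bank: 0A 0G; the right bank: 5A 5G)

Yes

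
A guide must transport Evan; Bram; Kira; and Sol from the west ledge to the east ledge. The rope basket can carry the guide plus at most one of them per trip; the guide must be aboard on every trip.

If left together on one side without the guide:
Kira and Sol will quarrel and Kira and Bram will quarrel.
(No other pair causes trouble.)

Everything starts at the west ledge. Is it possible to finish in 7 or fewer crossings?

Counting alone: the guide can take at most 1 across per trip to the east ledge, so moving all 4 needs at least 4 loaded trips out, with a return between consecutive ones — at least 7 crossings.
The safety rule pushes this higher. Following every safe sequence of crossings, the most of the 4 that can be at the east ledge as the rope basket arrives there on crossing 7 is 3 — never all 4.
So the move cannot be finished within 7 crossings. (The shortest complete plan takes 9:)
1. Guide goes to the east ledge with Kira.  [the west ledge: Bram, Evan, Sol | the east ledge: Kira]
2. Guide goes back to the west ledge alone.  [the west ledge: Bram, Evan, Sol | the east ledge: Kira]
3. Guide goes to the east ledge with Evan.  [the west ledge: Bram, Sol | the east ledge: Evan, Kira]
4. Guide goes back to the west ledge alone.  [the west ledge: Bram, Sol | the east ledge: Evan, Kira]
5. Guide goes to the east ledge with Bram.  [the west ledge: Sol | the east ledge: Bram, Evan, Kira]
6. Guide goes back to the west ledge with Kira.  [the west ledge: Kira, Sol | the east ledge: Bram, Evan]
7. Guide goes to the east ledge with Sol.  [the west ledge: Kira | the east ledge: Bram, Evan, Sol]
8. Guide goes back to the west ledge alone.  [the west ledge: Kira | the east ledge: Bram, Evan, Sol]
9. Guide goes to the east ledge with Kira.  [the west ledge: — | the east ledge: Bram, Evan, Kira, Sol]

No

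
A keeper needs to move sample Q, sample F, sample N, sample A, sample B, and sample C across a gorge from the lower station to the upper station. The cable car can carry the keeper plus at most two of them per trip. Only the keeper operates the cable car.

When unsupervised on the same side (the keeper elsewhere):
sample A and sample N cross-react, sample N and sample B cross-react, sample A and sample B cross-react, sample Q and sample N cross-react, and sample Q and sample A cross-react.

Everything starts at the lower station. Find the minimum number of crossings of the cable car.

9

Counting alone: the keeper can take at most 2 across per trip to the upper station, so moving all 6 needs at least 3 loaded trips out, with a return between consecutive ones — at least 5 crossings.
The safety rule pushes this higher. Following every safe sequence of crossings, the most of the 6 that can be at the upper station as the cable car arrives there on crossings 5, 7 is 4, 5 respectively — never all 6.
So no plan with fewer than 9 crossings exists, and this one achieves 9:
1. Keeper goes to the upper station with sample A and sample N.  [the lower station: sample B, sample C, sample F, sample Q | the upper station: sample A, sample N]
2. Keeper goes back to the lower station with sample N.  [the lower station: sample B, sample C, sample F, sample N, sample Q | the upper station: sample A]
3. Keeper goes to the upper station with sample B and sample Q.  [the lower station: sample C, sample F, sample N | the upper station: sample A, sample B, sample Q]
4. Keeper goes back to the lower station with sample A.  [the lower station: sample A, sample C, sample F, sample N | the upper station: sample B, sample Q]
5. Keeper goes to the upper station with sample F and sample N.  [the lower station: sample A, sample C | the upper station: sample B, sample F, sample N, sample Q]
6. Keeper goes back to the lower station with sample N.  [the lower station: sample A, sample C, sample N | the upper station: sample B, sample F, sample Q]
7. Keeper goes to the upper station with sample C and sample N.  [the lower station: sample A | the upper station: sample B, sample C, sample F, sample N, sample Q]
8. Keeper goes back to the lower station with sample N.  [the lower station: sample A, sample N | the upper station: sample B, sample C, sample F, sample Q]
9. Keeper goes to the upper station with sample A and sample N.  [the lower station: — | the upper station: sample A, sample B, sample C, sample F, sample N, sample Q]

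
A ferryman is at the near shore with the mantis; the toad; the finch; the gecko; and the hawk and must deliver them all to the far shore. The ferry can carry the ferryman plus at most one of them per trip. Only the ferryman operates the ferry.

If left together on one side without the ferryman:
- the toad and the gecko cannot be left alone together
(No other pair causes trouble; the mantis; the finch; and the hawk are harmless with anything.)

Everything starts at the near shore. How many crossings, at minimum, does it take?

9

Counting alone: the ferryman can take at most 1 across per trip to the far shore, so moving all 5 needs at least 5 loaded trips out, with a return between consecutive ones — at least 9 crossings.
The plan below uses exactly 9 crossings, so it is optimal:
1. Ferryman goes to the far shore with the toad.
2. Ferryman goes back to the near shore alone.
3. Ferryman goes to the far shore with the mantis.
4. Ferryman goes back to the near shore alone.
5. Ferryman goes to the far shore with the finch.
6. Ferryman goes back to the near shore alone.
7. Ferryman goes to the far shore with the hawk.
8. Ferryman goes back to the near shore alone.
9. Ferryman goes to the far shore with the gecko.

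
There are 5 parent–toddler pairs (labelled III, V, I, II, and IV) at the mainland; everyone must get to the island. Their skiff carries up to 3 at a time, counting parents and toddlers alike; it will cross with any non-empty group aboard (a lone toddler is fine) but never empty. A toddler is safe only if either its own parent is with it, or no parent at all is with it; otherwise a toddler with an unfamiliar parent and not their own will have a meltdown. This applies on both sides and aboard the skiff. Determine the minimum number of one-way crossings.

Counting alone: each trip to the island takes at most 3 across and each return brings at least 1 back, so after t trips out (and t−1 returns) at most 3t − (t−1) of the 10 are across; that first reaches 10 at t = 5, so at least 9 crossings are needed.
The safety rule pushes this higher. Following every safe sequence of crossings, the most of the 10 that can be at the island as the skiff arrives there on crossing 9 is 9 — never all 10.
So no plan with fewer than 11 crossings exists, and this one achieves 11:
1. parent III and toddler III cross → the island.
2. parent III crosses ← the mainland.
3. toddler I, toddler II, and toddler V cross → the island.
4. toddler III crosses ← the mainland.
5. parent I, parent II, and parent V cross → the island.
6. parent V and toddler V cross ← the mainland.
7. parent III, parent IV, and parent V cross → the island.
8. toddler I crosses ← the mainland.
9. toddler III and toddler V cross → the island.
10. toddler III crosses ← the mainland.
11. toddler I, toddler III, and toddler IV cross → the island.

11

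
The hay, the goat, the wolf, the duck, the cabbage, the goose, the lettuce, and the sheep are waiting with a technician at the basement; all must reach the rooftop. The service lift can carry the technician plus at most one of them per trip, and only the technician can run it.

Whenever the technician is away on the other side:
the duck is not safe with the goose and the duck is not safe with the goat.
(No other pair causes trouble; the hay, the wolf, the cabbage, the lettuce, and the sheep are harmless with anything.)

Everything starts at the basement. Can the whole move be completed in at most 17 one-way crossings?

Yes

Yes — this plan uses 17 crossings (≤ 17):
1. Technician goes to the rooftop with the duck.
2. Technician goes back to the basement alone.
3. Technician goes to the rooftop with the hay.
4. Technician goes back to the basement alone.
5. Technician goes to the rooftop with the goat.
6. Technician goes back to the basement with the duck.
7. Technician goes to the rooftop with the goose.
8. Technician goes back to the basement alone.
9. Technician goes to the rooftop with the wolf.
10. Technician goes back to the basement alone.
11. Technician goes to the rooftop with the cabbage.
12. Technician goes back to the basement alone.
13. Technician goes to the rooftop with the lettuce.
14. Technician goes back to the basement alone.
15. Technician goes to the rooftop with the sheep.
16. Technician goes back to the basement alone.
17. Technician goes to the rooftop with the duck.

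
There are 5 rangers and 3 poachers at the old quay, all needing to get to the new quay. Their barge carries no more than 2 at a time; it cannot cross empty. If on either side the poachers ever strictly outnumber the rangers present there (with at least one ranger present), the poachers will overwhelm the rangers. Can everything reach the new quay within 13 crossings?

Yes

Yes — this plan uses 13 crossings (≤ 13):
1. 2 poachers → the new quay.  (the old quay: 5R 1P; the new quay: 0R 2P)
2. 1 poacher ← the old quay.  (the old quay: 5R 2P; the new quay: 0R 1P)
3. 2 poachers → the new quay.  (the old quay: 5R 0P; the new quay: 0R 3P)
4. 1 poacher ← the old quay.  (the old quay: 5R 1P; the new quay: 0R 2P)
5. 2 rangers → the new quay.  (the old quay: 3R 1P; the new quay: 2R 2P)
6. 1 poacher ← the old quay.  (the old quay: 3R 2P; the new quay: 2R 1P)
7. 1 ranger and 1 poacher → the new quay.  (the old quay: 2R 1P; the new quay: 3R 2P)
8. 1 poacher ← the old quay.  (the old quay: 2R 2P; the new quay: 3R 1P)
9. 2 poachers → the new quay.  (the old quay: 2R 0P; the new quay: 3R 3P)
10. 1 poacher ← the old quay.  (the old quay: 2R 1P; the new quay: 3R 2P)
11. 1 ranger and 1 poacher → the new quay.  (the old quay: 1R 0P; the new quay: 4R 3P)
12. 1 poacher ← the old quay.  (the old quay: 1R 1P; the new quay: 4R 2P)
13. 1 ranger and 1 poacher → the new quay.  (the old quay: 0R 0P; the new quay: 5R 3P)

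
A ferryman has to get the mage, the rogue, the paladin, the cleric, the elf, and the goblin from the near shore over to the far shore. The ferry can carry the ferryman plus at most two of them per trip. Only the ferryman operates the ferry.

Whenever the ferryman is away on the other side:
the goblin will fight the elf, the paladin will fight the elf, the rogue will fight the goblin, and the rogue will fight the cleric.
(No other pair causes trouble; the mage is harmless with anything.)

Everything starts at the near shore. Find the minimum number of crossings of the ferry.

Counting alone: the ferryman can take at most 2 across per trip to the far shore, so moving all 6 needs at least 3 loaded trips out, with a return between consecutive ones — at least 5 crossings.
The safety rule pushes this higher. Following every safe sequence of crossings, the most of the 6 that can be at the far shore as the ferry arrives there on crossing 5 is 5 — never all 6.
So no plan with fewer than 7 crossings exists, and this one achieves 7:
1. Ferryman goes to the far shore with the elf and the rogue.
2. Ferryman goes back to the near shore alone.
3. Ferryman goes to the far shore with the mage and the paladin.
4. Ferryman goes back to the near shore with the elf.
5. Ferryman goes to the far shore with the cleric and the goblin.
6. Ferryman goes back to the near shore with the rogue.
7. Ferryman goes to the far shore with the elf and the rogue.

7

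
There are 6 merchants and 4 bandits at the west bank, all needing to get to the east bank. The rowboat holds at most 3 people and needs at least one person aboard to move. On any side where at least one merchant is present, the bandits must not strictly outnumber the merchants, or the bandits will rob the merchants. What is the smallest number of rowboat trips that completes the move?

9

Counting alone: each trip to the east bank takes at most 3 across and each return brings at least 1 back, so after t trips out (and t−1 returns) at most 3t − (t−1) of the 10 are across; that first reaches 10 at t = 5, so at least 9 crossings are needed.
The plan below uses exactly 9 crossings, so it is optimal:
1. 2 bandits → the east bank.  (the west bank: 6M 2B; the east bank: 0M 2B)
2. 1 bandit ← the west bank.  (the west bank: 6M 3B; the east bank: 0M 1B)
3. 3 bandits → the east bank.  (the west bank: 6M 0B; the east bank: 0M 4B)
4. 1 bandit ← the west bank.  (the west bank: 6M 1B; the east bank: 0M 3B)
5. 3 merchants → the east bank.  (the west bank: 3M 1B; the east bank: 3M 3B)
6. 1 bandit ← the west bank.  (the west bank: 3M 2B; the east bank: 3M 2B)
7. 1 merchant and 2 bandits → the east bank.  (the west bank: 2M 0B; the east bank: 4M 4B)
8. 1 bandit ← the west bank.  (the west bank: 2M 1B; the east bank: 4M 3B)
9. 2 merchants and 1 bandit → the east bank.  (the west bank: 0M 0B; the east bank: 6M 4B)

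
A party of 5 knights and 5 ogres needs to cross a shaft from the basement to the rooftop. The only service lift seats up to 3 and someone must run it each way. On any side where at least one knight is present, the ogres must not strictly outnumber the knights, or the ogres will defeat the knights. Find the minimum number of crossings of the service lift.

Counting alone: each trip to the rooftop takes at most 3 across and each return brings at least 1 back, so after t trips out (and t−1 returns) at most 3t − (t−1) of the 10 are across; that first reaches 10 at t = 5, so at least 9 crossings are needed.
The safety rule pushes this higher. Following every safe sequence of crossings, the most of the 10 that can be at the rooftop as the service lift arrives there on crossing 9 is 9 — never all 10.
So no plan with fewer than 11 crossings exists, and this one achieves 11:
1. 2 ogres → the rooftop.  (the basement: 5K 3O; the rooftop: 0K 2O)
2. 1 ogre ← the basement.  (the basement: 5K 4O; the rooftop: 0K 1O)
3. 3 ogres → the rooftop.  (the basement: 5K 1O; the rooftop: 0K 4O)
4. 1 ogre ← the basement.  (the basement: 5K 2O; the rooftop: 0K 3O)
5. 3 knights → the rooftop.  (the basement: 2K 2O; the rooftop: 3K 3O)
6. 1 knight and 1 ogre ← the basement.  (the basement: 3K 3O; the rooftop: 2K 2O)
7. 3 knights → the rooftop.  (the basement: 0K 3O; the rooftop: 5K 2O)
8. 1 ogre ← the basement.  (the basement: 0K 4O; the rooftop: 5K 1O)
9. 2 ogres → the rooftop.  (the basement: 0K 2O; the rooftop: 5K 3O)
10. 1 ogre ← the basement.  (the basement: 0K 3O; the rooftop: 5K 2O)
11. 3 ogres → the rooftop.  (the basement: 0K 0O; the rooftop: 5K 5O)

11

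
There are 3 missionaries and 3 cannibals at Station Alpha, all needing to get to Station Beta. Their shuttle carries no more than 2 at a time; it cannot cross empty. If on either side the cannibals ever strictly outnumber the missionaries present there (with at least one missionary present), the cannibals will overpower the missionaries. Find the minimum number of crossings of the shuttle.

Counting alone: each trip to Station Beta takes at most 2 across and each return brings at least 1 back, so after t trips out (and t−1 returns) at most 2t − (t−1) of the 6 are across; that first reaches 6 at t = 5, so at least 9 crossings are needed.
The safety rule pushes this higher. Following every safe sequence of crossings, the most of the 6 that can be at Station Beta as the shuttle arrives there on crossing 9 is 5 — never all 6.
So no plan with fewer than 11 crossings exists, and this one achieves 11:
1. 2 cannibals → Station Beta.  (Station Alpha: 3M 1C; Station Beta: 0M 2C)
2. 1 cannibal ← Station Alpha.  (Station Alpha: 3M 2C; Station Beta: 0M 1C)
3. 2 cannibals → Station Beta.  (Station Alpha: 3M 0C; Station Beta: 0M 3C)
4. 1 cannibal ← Station Alpha.  (Station Alpha: 3M 1C; Station Beta: 0M 2C)
5. 2 missionaries → Station Beta.  (Station Alpha: 1M 1C; Station Beta: 2M 2C)
6. 1 missionary and 1 cannibal ← Station Alpha.  (Station Alpha: 2M 2C; Station Beta: 1M 1C)
7. 2 missionaries → Station Beta.  (Station Alpha: 0M 2C; Station Beta: 3M 1C)
8. 1 cannibal ← Station Alpha.  (Station Alpha: 0M 3C; Station Beta: 3M 0C)
9. 2 cannibals → Station Beta.  (Station Alpha: 0M 1C; Station Beta: 3M 2C)
10. 1 cannibal ← Station Alpha.  (Station Alpha: 0M 2C; Station Beta: 3M 1C)
11. 2 cannibals → Station Beta.  (Station Alpha: 0M 0C; Station Beta: 3M 3C)

11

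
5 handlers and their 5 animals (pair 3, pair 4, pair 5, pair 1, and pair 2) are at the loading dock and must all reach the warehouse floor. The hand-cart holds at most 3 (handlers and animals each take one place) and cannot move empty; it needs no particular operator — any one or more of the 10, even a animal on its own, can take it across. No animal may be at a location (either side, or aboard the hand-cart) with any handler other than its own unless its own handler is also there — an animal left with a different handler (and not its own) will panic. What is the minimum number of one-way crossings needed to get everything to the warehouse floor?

11

Counting alone: each trip to the warehouse floor takes at most 3 across and each return brings at least 1 back, so after t trips out (and t−1 returns) at most 3t − (t−1) of the 10 are across; that first reaches 10 at t = 5, so at least 9 crossings are needed.
The safety rule pushes this higher. Following every safe sequence of crossings, the most of the 10 that can be at the warehouse floor as the hand-cart arrives there on crossing 9 is 9 — never all 10.
So no plan with fewer than 11 crossings exists, and this one achieves 11:
1. animal 3 and handler 3 cross → the warehouse floor.
2. handler 3 crosses ← the loading dock.
3. animal 1, animal 4, and animal 5 cross → the warehouse floor.
4. animal 3 crosses ← the loading dock.
5. handler 1, handler 4, and handler 5 cross → the warehouse floor.
6. animal 4 and handler 4 cross ← the loading dock.
7. handler 2, handler 3, and handler 4 cross → the warehouse floor.
8. animal 5 crosses ← the loading dock.
9. animal 3 and animal 4 cross → the warehouse floor.
10. animal 3 crosses ← the loading dock.
11. animal 2, animal 3, and animal 5 cross → the warehouse floor.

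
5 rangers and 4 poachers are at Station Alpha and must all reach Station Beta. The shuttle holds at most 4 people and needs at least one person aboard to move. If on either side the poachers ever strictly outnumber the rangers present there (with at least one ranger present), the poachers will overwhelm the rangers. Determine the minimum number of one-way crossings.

5

Counting alone: each trip to Station Beta takes at most 4 across and each return brings at least 1 back, so after t trips out (and t−1 returns) at most 4t − (t−1) of the 9 are across; that first reaches 9 at t = 3, so at least 5 crossings are needed.
The plan below uses exactly 5 crossings, so it is optimal:
1. 3 poachers → Station Beta.  (Station Alpha: 5R 1P; Station Beta: 0R 3P)
2. 1 poacher ← Station Alpha.  (Station Alpha: 5R 2P; Station Beta: 0R 2P)
3. 3 rangers and 1 poacher → Station Beta.  (Station Alpha: 2R 1P; Station Beta: 3R 3P)
4. 1 poacher ← Station Alpha.  (Station Alpha: 2R 2P; Station Beta: 3R 2P)
5. 2 rangers and 2 poachers → Station Beta.  (Station Alpha: 0R 0P; Station Beta: 5R 4P)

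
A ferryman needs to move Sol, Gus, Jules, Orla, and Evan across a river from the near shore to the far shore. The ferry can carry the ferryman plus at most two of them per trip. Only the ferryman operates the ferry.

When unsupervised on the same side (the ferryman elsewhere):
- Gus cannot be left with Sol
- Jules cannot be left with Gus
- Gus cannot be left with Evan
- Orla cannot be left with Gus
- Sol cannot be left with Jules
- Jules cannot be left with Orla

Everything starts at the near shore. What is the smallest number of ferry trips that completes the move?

Counting alone: the ferryman can take at most 2 across per trip to the far shore, so moving all 5 needs at least 3 loaded trips out, with a return between consecutive ones — at least 5 crossings.
The safety rule pushes this higher. Following every safe sequence of crossings, the most of the 5 that can be at the far shore as the ferry arrives there on crossing 5 is 4 — never all 5.
So no plan with fewer than 7 crossings exists, and this one achieves 7:
1. Ferryman goes to the far shore with Gus and Jules.
2. Ferryman goes back to the near shore with Gus.
3. Ferryman goes to the far shore with Evan and Gus.
4. Ferryman goes back to the near shore with Gus.
5. Ferryman goes to the far shore with Orla and Sol.
6. Ferryman goes back to the near shore with Jules.
7. Ferryman goes to the far shore with Gus and Jules.

7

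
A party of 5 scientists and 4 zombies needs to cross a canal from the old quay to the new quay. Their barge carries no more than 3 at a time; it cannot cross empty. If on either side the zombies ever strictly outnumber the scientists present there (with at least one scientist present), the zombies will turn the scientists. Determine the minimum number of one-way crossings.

Counting alone: each trip to the new quay takes at most 3 across and each return brings at least 1 back, so after t trips out (and t−1 returns) at most 3t − (t−1) of the 9 are across; that first reaches 9 at t = 4, so at least 7 crossings are needed.
The plan below uses exactly 7 crossings, so it is optimal:
1. 3 zombies → the new quay.  (the old quay: 5S 1Z; the new quay: 0S 3Z)
2. 1 zombie ← the old quay.  (the old quay: 5S 2Z; the new quay: 0S 2Z)
3. 3 scientists → the new quay.  (the old quay: 2S 2Z; the new quay: 3S 2Z)
4. 1 scientist ← the old quay.  (the old quay: 3S 2Z; the new quay: 2S 2Z)
5. 2 scientists and 1 zombie → the new quay.  (the old quay: 1S 1Z; the new quay: 4S 3Z)
6. 1 scientist ← the old quay.  (the old quay: 2S 1Z; the new quay: 3S 3Z)
7. 2 scientists and 1 zombie → the new quay.  (the old quay: 0S 0Z; the new quay: 5S 4Z)

7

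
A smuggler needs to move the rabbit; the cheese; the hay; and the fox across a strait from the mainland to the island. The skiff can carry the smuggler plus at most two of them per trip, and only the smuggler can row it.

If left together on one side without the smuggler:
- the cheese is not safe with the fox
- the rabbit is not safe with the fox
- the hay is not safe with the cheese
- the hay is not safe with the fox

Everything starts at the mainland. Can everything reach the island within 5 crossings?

Yes

Yes — this plan uses 5 crossings (≤ 5):
1. Smuggler goes to the island with the cheese and the fox.  [the mainland: the hay, the rabbit | the island: the cheese, the fox]
2. Smuggler goes back to the mainland with the cheese.  [the mainland: the cheese, the hay, the rabbit | the island: the fox]
3. Smuggler goes to the island with the cheese and the rabbit.  [the mainland: the hay | the island: the cheese, the fox, the rabbit]
4. Smuggler goes back to the mainland with the fox.  [the mainland: the fox, the hay | the island: the cheese, the rabbit]
5. Smuggler goes to the island with the fox and the hay.  [the mainland: — | the island: the cheese, the fox, the hay, the rabbit]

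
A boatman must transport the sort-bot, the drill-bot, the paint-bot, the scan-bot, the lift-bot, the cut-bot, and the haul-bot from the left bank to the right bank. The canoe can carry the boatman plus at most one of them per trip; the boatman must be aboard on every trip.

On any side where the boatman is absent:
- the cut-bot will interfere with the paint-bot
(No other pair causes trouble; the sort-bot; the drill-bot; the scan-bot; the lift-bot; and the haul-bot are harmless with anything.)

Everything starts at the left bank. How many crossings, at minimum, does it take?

13

Counting alone: the boatman can take at most 1 across per trip to the right bank, so moving all 7 needs at least 7 loaded trips out, with a return between consecutive ones — at least 13 crossings.
The plan below uses exactly 13 crossings, so it is optimal:
1. Boatman goes to the right bank with the paint-bot.
2. Boatman goes back to the left bank alone.
3. Boatman goes to the right bank with the sort-bot.
4. Boatman goes back to the left bank alone.
5. Boatman goes to the right bank with the drill-bot.
6. Boatman goes back to the left bank alone.
7. Boatman goes to the right bank with the scan-bot.
8. Boatman goes back to the left bank alone.
9. Boatman goes to the right bank with the lift-bot.
10. Boatman goes back to the left bank alone.
11. Boatman goes to the right bank with the haul-bot.
12. Boatman goes back to the left bank alone.
13. Boatman goes to the right bank with the cut-bot.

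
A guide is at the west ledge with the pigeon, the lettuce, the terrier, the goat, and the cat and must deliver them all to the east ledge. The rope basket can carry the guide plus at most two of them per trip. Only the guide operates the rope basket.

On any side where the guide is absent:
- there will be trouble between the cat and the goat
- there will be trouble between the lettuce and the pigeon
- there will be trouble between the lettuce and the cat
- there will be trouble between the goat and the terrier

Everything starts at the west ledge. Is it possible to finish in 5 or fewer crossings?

No

Counting alone: the guide can take at most 2 across per trip to the east ledge, so moving all 5 needs at least 3 loaded trips out, with a return between consecutive ones — at least 5 crossings.
The safety rule pushes this higher. Following every safe sequence of crossings, the most of the 5 that can be at the east ledge as the rope basket arrives there on crossing 5 is 4 — never all 5.
So the move cannot be finished within 5 crossings. (The shortest complete plan takes 7:)
1. Guide goes to the east ledge with the goat and the lettuce.
2. Guide goes back to the west ledge alone.
3. Guide goes to the east ledge with the pigeon.
4. Guide goes back to the west ledge with the lettuce.
5. Guide goes to the east ledge with the cat and the terrier.
6. Guide goes back to the west ledge with the goat.
7. Guide goes to the east ledge with the goat and the lettuce.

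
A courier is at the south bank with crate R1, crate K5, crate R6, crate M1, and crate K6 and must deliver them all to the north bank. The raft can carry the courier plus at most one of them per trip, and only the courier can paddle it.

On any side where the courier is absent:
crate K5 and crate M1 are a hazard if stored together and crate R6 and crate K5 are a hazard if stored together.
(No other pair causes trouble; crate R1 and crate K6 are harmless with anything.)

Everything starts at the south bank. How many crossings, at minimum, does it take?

Counting alone: the courier can take at most 1 across per trip to the north bank, so moving all 5 needs at least 5 loaded trips out, with a return between consecutive ones — at least 9 crossings.
The safety rule pushes this higher. Following every safe sequence of crossings, the most of the 5 that can be at the north bank as the raft arrives there on crossing 9 is 4 — never all 5.
So no plan with fewer than 11 crossings exists, and this one achieves 11:
1. Courier goes to the north bank with crate K5.  [the south bank: crate K6, crate M1, crate R1, crate R6 | the north bank: crate K5]
2. Courier goes back to the south bank alone.  [the south bank: crate K6, crate M1, crate R1, crate R6 | the north bank: crate K5]
3. Courier goes to the north bank with crate R1.  [the south bank: crate K6, crate M1, crate R6 | the north bank: crate K5, crate R1]
4. Courier goes back to the south bank alone.  [the south bank: crate K6, crate M1, crate R6 | the north bank: crate K5, crate R1]
5. Courier goes to the north bank with crate R6.  [the south bank: crate K6, crate M1 | the north bank: crate K5, crate R1, crate R6]
6. Courier goes back to the south bank with crate K5.  [the south bank: crate K5, crate K6, crate M1 | the north bank: crate R1, crate R6]
7. Courier goes to the north bank with crate M1.  [the south bank: crate K5, crate K6 | the north bank: crate M1, crate R1, crate R6]
8. Courier goes back to the south bank alone.  [the south bank: crate K5, crate K6 | the north bank: crate M1, crate R1, crate R6]
9. Courier goes to the north bank with crate K6.  [the south bank: crate K5 | the north bank: crate K6, crate M1, crate R1, crate R6]
10. Courier goes back to the south bank alone.  [the south bank: crate K5 | the north bank: crate K6, crate M1, crate R1, crate R6]
11. Courier goes to the north bank with crate K5.  [the south bank: — | the north bank: crate K5, crate K6, crate M1, crate R1, crate R6]

11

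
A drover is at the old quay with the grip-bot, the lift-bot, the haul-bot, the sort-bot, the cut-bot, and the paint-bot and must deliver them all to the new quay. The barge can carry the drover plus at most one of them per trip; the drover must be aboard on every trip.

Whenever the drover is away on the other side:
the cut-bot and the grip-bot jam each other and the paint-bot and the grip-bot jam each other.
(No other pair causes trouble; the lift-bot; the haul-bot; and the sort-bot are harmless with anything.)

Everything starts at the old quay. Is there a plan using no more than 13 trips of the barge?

Yes

Yes — this plan uses 13 crossings (≤ 13):
1. Drover goes to the new quay with the grip-bot.  [the old quay: the cut-bot, the haul-bot, the lift-bot, the paint-bot, the sort-bot | the new quay: the grip-bot]
2. Drover goes back to the old quay alone.  [the old quay: the cut-bot, the haul-bot, the lift-bot, the paint-bot, the sort-bot | the new quay: the grip-bot]
3. Drover goes to the new quay with the lift-bot.  [the old quay: the cut-bot, the haul-bot, the paint-bot, the sort-bot | the new quay: the grip-bot, the lift-bot]
4. Drover goes back to the old quay alone.  [the old quay: the cut-bot, the haul-bot, the paint-bot, the sort-bot | the new quay: the grip-bot, the lift-bot]
5. Drover goes to the new quay with the haul-bot.  [the old quay: the cut-bot, the paint-bot, the sort-bot | the new quay: the grip-bot, the haul-bot, the lift-bot]
6. Drover goes back to the old quay alone.  [the old quay: the cut-bot, the paint-bot, the sort-bot | the new quay: the grip-bot, the haul-bot, the lift-bot]
7. Drover goes to the new quay with the sort-bot.  [the old quay: the cut-bot, the paint-bot | the new quay: the grip-bot, the haul-bot, the lift-bot, the sort-bot]
8. Drover goes back to the old quay alone.  [the old quay: the cut-bot, the paint-bot | the new quay: the grip-bot, the haul-bot, the lift-bot, the sort-bot]
9. Drover goes to the new quay with the cut-bot.  [the old quay: the paint-bot | the new quay: the cut-bot, the grip-bot, the haul-bot, the lift-bot, the sort-bot]
10. Drover goes back to the old quay with the grip-bot.  [the old quay: the grip-bot, the paint-bot | the new quay: the cut-bot, the haul-bot, the lift-bot, the sort-bot]
11. Drover goes to the new quay with the paint-bot.  [the old quay: the grip-bot | the new quay: the cut-bot, the haul-bot, the lift-bot, the paint-bot, the sort-bot]
12. Drover goes back to the old quay alone.  [the old quay: the grip-bot | the new quay: the cut-bot, the haul-bot, the lift-bot, the paint-bot, the sort-bot]
13. Drover goes to the new quay with the grip-bot.  [the old quay: — | the new quay: the cut-bot, the grip-bot, the haul-bot, the lift-bot, the paint-bot, the sort-bot]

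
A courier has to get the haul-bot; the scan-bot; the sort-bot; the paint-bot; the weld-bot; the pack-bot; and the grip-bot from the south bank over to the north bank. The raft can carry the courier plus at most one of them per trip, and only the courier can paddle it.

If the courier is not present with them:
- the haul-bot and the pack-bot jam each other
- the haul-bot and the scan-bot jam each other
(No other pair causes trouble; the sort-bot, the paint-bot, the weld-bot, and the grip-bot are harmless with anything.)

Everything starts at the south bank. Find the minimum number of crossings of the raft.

15

Counting alone: the courier can take at most 1 across per trip to the north bank, so moving all 7 needs at least 7 loaded trips out, with a return between consecutive ones — at least 13 crossings.
The safety rule pushes this higher. Following every safe sequence of crossings, the most of the 7 that can be at the north bank as the raft arrives there on crossing 13 is 6 — never all 7.
So no plan with fewer than 15 crossings exists, and this one achieves 15:
1. Courier goes to the north bank with the haul-bot.
2. Courier goes back to the south bank alone.
3. Courier goes to the north bank with the scan-bot.
4. Courier goes back to the south bank with the haul-bot.
5. Courier goes to the north bank with the pack-bot.
6. Courier goes back to the south bank alone.
7. Courier goes to the north bank with the sort-bot.
8. Courier goes back to the south bank alone.
9. Courier goes to the north bank with the paint-bot.
10. Courier goes back to the south bank alone.
11. Courier goes to the north bank with the weld-bot.
12. Courier goes back to the south bank alone.
13. Courier goes to the north bank with the grip-bot.
14. Courier goes back to the south bank alone.
15. Courier goes to the north bank with the haul-bot.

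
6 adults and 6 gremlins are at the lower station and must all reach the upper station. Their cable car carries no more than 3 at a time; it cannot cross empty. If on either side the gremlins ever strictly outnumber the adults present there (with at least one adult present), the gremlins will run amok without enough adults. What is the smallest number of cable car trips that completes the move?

Following every safe sequence of crossings from the start, the most of the 12 that can be at the upper station as the cable car arrives there on crossings 1, 3, 5 is 3, 5, 6 respectively; the best ever achieved is 6 of 12.
From crossing 7 on, no configuration arises that was not already reachable earlier: only 17 distinct safe configurations (who is on which side, and where the cable car is) can ever be reached, none of them has everyone across, and every continuation just revisits them. They are: 0 adults + 0 gremlins across (cable car back at the start); 0 adults + 1 gremlin across (cable car there); 0 adults + 1 gremlin across (cable car back at the start); 0 adults + 2 gremlins across (cable car there); 0 adults + 2 gremlins across (cable car back at the start); 0 adults + 3 gremlins across (cable car there); 0 adults + 3 gremlins across (cable car back at the start); 0 adults + 4 gremlins across (cable car there); 0 adults + 4 gremlins across (cable car back at the start); 0 adults + 5 gremlins across (cable car there); 0 adults + 5 gremlins across (cable car back at the start); 0 adults + 6 gremlins across (cable car there); 1 adult + 1 gremlin across (cable car there); 1 adult + 1 gremlin across (cable car back at the start); 2 adults + 2 gremlins across (cable car there); 2 adults + 2 gremlins across (cable car back at the start); 3 adults + 3 gremlins across (cable car there). So no valid plan exists.

impossible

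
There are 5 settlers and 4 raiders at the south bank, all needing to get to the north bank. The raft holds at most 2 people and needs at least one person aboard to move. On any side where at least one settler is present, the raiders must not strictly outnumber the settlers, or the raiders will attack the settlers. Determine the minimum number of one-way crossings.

15

Counting alone: each trip to the north bank takes at most 2 across and each return brings at least 1 back, so after t trips out (and t−1 returns) at most 2t − (t−1) of the 9 are across; that first reaches 9 at t = 8, so at least 15 crossings are needed.
The plan below uses exactly 15 crossings, so it is optimal:
1. 2 raiders → the north bank.  (the south bank: 5S 2R; the north bank: 0S 2R)
2. 1 raider ← the south bank.  (the south bank: 5S 3R; the north bank: 0S 1R)
3. 2 raiders → the north bank.  (the south bank: 5S 1R; the north bank: 0S 3R)
4. 1 raider ← the south bank.  (the south bank: 5S 2R; the north bank: 0S 2R)
5. 2 settlers → the north bank.  (the south bank: 3S 2R; the north bank: 2S 2R)
6. 1 raider ← the south bank.  (the south bank: 3S 3R; the north bank: 2S 1R)
7. 1 settler and 1 raider → the north bank.  (the south bank: 2S 2R; the north bank: 3S 2R)
8. 1 settler ← the south bank.  (the south bank: 3S 2R; the north bank: 2S 2R)
9. 1 settler and 1 raider → the north bank.  (the south bank: 2S 1R; the north bank: 3S 3R)
10. 1 raider ← the south bank.  (the south bank: 2S 2R; the north bank: 3S 2R)
11. 1 settler and 1 raider → the north bank.  (the south bank: 1S 1R; the north bank: 4S 3R)
12. 1 settler ← the south bank.  (the south bank: 2S 1R; the north bank: 3S 3R)
13. 1 settler and 1 raider → the north bank.  (the south bank: 1S 0R; the north bank: 4S 4R)
14. 1 raider ← the south bank.  (the south bank: 1S 1R; the north bank: 4S 3R)
15. 1 settler and 1 raider → the north bank.  (the south bank: 0S 0R; the north bank: 5S 4R)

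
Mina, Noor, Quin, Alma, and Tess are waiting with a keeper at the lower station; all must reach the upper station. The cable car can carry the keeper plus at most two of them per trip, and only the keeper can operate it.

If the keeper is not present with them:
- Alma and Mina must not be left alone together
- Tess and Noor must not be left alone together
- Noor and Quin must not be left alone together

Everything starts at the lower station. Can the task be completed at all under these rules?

1. Keeper goes to the upper station with Mina and Noor.
2. Keeper goes back to the lower station alone.
3. Keeper goes to the upper station with Quin and Tess.
4. Keeper goes back to the lower station with Noor.
5. Keeper goes to the upper station with Alma and Noor.

Yes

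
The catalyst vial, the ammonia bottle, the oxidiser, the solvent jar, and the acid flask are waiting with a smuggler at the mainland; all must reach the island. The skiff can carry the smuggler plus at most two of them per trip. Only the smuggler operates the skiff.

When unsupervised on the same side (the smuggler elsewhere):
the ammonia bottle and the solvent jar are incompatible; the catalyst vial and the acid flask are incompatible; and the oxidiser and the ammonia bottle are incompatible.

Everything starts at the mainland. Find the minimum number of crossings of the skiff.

Counting alone: the smuggler can take at most 2 across per trip to the island, so moving all 5 needs at least 3 loaded trips out, with a return between consecutive ones — at least 5 crossings.
The plan below uses exactly 5 crossings, so it is optimal:
1. Smuggler goes to the island with the ammonia bottle and the catalyst vial.
2. Smuggler goes back to the mainland alone.
3. Smuggler goes to the island with the oxidiser and the solvent jar.
4. Smuggler goes back to the mainland with the ammonia bottle.
5. Smuggler goes to the island with the acid flask and the ammonia bottle.

5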